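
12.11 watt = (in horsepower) 0.01624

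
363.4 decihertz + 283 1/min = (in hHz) 0.4106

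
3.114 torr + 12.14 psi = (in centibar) 84.12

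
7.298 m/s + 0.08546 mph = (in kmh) 26.41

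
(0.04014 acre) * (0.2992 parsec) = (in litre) 1.5e+21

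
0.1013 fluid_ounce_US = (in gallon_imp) 0.000659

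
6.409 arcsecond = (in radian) 3.107e-05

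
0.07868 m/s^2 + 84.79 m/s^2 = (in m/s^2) 84.87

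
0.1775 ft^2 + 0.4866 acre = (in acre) 0.4866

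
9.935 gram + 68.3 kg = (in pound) 150.6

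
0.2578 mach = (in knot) 170.6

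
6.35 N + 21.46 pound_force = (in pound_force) 22.89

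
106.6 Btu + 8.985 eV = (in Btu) 106.6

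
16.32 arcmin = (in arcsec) 979.2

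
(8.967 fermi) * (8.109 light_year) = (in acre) 0.17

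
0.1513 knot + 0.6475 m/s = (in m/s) 0.7253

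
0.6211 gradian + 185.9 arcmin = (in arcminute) 219.4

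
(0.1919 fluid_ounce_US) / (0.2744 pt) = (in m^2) 0.05863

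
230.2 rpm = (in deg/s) 1381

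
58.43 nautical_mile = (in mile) 67.24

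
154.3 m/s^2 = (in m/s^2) 154.3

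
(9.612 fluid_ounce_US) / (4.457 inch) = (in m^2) 0.002511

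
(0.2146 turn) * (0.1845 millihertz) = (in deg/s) 0.01425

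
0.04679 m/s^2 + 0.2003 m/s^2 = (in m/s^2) 0.2471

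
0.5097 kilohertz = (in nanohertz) 5.097e+11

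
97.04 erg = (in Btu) 9.198e-09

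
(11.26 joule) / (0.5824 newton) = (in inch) 761.2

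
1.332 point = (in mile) 2.92e-07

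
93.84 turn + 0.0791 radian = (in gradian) 3.754e+04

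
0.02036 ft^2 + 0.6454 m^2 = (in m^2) 0.6473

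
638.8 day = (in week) 91.26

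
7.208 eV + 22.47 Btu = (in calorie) 5666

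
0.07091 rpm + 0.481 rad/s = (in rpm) 4.664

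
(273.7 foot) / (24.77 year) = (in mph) 2.389e-07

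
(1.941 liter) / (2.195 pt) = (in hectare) 0.0002507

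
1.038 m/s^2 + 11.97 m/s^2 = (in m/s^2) 13.01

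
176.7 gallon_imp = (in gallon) 212.2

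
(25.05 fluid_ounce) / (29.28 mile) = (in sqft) 1.692e-07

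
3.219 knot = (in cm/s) 165.6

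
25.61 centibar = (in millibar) 256.1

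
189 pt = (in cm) 6.667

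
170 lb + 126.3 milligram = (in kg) 77.11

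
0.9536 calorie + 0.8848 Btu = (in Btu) 0.8886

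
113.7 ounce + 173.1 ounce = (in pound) 17.93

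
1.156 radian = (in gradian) 73.59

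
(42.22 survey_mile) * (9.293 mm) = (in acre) 0.156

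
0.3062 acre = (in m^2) 1239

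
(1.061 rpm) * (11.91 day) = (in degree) 6.551e+06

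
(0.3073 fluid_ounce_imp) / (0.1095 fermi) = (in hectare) 7.974e+06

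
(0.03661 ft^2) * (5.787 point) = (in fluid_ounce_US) 0.2348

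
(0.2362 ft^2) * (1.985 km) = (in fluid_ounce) 1.473e+06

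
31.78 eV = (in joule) 5.092e-18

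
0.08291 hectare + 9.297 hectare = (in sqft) 1.01e+06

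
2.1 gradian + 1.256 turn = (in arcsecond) 1.635e+06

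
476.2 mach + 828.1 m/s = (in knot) 3.168e+05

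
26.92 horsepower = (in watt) 2.007e+04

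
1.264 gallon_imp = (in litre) 5.746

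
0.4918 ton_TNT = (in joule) 2.058e+09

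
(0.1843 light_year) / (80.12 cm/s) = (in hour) 6.045e+11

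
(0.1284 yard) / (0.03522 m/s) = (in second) 3.334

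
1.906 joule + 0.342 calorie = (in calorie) 0.7975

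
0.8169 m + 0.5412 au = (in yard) 8.854e+10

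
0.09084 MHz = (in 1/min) 5.45e+06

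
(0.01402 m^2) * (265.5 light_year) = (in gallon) 9.303e+18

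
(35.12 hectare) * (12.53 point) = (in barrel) 9764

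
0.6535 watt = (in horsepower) 0.0008764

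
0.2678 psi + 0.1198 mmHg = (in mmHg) 13.97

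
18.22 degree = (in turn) 0.05061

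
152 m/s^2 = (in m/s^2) 152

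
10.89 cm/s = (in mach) 0.0003198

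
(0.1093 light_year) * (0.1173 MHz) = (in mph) 2.713e+20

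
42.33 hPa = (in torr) 31.75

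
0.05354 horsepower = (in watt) 39.92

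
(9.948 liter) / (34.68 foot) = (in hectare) 9.411e-08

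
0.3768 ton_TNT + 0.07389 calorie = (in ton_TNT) 0.3768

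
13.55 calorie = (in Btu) 0.05373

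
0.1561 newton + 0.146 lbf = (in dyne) 8.055e+04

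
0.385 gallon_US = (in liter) 1.457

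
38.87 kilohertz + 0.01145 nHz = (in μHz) 3.887e+10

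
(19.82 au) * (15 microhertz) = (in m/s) 4.448e+07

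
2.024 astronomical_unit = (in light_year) 3.2e-05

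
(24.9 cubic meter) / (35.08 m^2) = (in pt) 2012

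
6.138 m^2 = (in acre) 0.001517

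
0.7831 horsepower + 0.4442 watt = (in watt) 584.4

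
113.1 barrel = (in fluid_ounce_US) 6.08e+05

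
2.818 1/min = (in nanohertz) 4.697e+07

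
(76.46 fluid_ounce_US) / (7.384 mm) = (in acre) 7.567e-05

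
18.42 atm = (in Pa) 1.866e+06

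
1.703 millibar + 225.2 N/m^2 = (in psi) 0.05736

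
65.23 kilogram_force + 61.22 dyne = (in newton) 639.7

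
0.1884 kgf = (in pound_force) 0.4154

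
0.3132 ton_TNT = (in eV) 8.179e+27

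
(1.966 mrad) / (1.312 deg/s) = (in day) 9.937e-07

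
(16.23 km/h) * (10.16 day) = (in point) 1.122e+10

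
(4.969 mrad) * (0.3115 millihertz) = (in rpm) 1.478e-05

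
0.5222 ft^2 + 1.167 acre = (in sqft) 5.084e+04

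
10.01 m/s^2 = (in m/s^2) 10.01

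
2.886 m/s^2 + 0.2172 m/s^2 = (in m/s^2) 3.103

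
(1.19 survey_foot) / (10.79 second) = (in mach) 9.872e-05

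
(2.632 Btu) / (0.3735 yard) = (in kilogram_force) 829.1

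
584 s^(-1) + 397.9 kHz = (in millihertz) 3.985e+08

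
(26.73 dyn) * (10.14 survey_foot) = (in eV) 5.156e+15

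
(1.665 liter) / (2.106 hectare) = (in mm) 7.906e-05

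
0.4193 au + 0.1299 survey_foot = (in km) 6.273e+07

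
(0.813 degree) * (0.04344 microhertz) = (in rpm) 5.886e-09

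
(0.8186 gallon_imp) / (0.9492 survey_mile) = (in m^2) 2.436e-06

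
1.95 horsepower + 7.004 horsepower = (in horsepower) 8.954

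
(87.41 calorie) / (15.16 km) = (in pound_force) 0.005423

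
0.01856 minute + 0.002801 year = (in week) 0.1461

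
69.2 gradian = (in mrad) 1087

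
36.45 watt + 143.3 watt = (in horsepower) 0.241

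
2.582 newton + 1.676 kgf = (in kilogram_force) 1.939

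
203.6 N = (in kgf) 20.76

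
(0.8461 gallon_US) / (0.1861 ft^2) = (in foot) 0.6078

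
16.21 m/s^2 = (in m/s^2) 16.21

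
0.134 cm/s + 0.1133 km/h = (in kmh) 0.1181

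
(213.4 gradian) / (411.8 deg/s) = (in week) 7.711e-07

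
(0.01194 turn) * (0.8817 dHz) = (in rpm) 0.06316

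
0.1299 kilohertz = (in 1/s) 129.9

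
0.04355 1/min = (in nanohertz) 7.258e+05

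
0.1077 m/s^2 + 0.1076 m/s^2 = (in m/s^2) 0.2153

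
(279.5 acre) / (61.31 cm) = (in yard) 2.018e+06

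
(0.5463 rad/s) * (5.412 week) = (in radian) 1.788e+06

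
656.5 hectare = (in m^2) 6.565e+06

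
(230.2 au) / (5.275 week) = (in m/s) 1.079e+07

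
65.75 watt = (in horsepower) 0.08817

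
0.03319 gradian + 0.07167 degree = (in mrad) 1.772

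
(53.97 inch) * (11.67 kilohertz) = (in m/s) 1.6e+04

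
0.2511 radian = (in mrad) 251.1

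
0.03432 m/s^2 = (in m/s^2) 0.03432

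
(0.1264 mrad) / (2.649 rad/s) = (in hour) 1.325e-08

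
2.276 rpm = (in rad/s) 0.2383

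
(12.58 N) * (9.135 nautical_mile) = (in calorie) 5.087e+04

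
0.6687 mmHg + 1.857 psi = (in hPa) 128.9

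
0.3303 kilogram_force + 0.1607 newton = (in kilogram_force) 0.3467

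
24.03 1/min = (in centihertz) 40.05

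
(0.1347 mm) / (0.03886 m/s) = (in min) 5.777e-05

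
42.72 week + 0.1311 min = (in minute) 4.306e+05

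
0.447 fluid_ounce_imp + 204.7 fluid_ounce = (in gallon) 1.603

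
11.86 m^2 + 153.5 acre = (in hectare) 62.12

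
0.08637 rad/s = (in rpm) 0.8248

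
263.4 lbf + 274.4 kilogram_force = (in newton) 3863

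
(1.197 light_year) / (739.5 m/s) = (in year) 4.856e+05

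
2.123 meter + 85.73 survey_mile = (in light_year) 1.458e-11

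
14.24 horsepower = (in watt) 1.062e+04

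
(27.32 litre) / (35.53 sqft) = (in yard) 0.009051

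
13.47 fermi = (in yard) 1.473e-14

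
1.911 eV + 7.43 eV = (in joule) 1.497e-18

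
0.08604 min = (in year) 1.637e-07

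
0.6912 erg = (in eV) 4.314e+11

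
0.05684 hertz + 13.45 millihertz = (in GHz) 7.029e-11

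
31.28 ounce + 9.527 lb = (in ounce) 183.7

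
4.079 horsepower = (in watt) 3042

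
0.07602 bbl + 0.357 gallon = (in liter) 13.44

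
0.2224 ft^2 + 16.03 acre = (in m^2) 6.487e+04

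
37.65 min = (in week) 0.003735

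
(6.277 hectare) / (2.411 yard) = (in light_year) 3.009e-12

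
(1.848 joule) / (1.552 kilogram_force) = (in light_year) 1.283e-17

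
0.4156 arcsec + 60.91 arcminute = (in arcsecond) 3655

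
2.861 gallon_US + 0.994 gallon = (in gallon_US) 3.855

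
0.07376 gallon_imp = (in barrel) 0.002109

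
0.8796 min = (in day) 0.0006108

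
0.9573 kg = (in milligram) 9.573e+05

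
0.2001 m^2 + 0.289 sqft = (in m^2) 0.2269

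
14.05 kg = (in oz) 495.6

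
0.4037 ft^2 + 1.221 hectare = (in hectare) 1.221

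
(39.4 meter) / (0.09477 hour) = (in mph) 0.2583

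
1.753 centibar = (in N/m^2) 1753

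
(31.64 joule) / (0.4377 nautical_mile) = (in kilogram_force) 0.00398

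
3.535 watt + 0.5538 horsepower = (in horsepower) 0.5585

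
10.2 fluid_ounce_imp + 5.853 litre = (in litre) 6.143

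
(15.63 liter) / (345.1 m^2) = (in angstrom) 4.529e+05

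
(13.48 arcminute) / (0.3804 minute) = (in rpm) 0.001641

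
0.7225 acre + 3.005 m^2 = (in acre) 0.7232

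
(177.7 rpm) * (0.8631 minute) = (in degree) 5.521e+04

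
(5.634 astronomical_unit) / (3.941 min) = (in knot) 6.929e+09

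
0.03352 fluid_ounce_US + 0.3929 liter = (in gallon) 0.1041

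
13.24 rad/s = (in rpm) 126.4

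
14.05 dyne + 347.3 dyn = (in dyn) 361.4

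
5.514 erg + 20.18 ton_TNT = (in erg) 8.443e+17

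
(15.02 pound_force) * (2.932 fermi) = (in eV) 1.223e+06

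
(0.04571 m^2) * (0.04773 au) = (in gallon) 8.622e+10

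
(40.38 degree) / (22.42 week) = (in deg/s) 2.978e-06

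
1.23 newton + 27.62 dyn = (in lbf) 0.2766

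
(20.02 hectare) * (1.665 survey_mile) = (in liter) 5.364e+11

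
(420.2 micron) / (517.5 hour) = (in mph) 5.045e-10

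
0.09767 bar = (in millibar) 97.67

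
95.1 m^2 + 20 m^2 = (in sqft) 1239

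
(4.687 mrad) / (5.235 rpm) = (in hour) 2.375e-06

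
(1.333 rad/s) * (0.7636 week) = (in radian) 6.156e+05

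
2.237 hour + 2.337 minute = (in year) 0.0002598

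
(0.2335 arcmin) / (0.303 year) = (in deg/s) 4.073e-10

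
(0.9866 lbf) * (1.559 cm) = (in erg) 6.842e+05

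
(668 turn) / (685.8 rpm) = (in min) 0.974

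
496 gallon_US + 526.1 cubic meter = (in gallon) 1.395e+05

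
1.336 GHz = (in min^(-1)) 8.016e+10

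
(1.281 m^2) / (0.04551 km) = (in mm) 28.15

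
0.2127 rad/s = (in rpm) 2.031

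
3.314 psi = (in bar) 0.2285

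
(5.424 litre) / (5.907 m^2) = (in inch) 0.03615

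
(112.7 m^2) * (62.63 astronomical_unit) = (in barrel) 6.642e+15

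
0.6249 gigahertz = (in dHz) 6.249e+09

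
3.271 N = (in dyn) 3.271e+05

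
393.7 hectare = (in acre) 972.9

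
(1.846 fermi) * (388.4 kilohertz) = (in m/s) 7.17e-10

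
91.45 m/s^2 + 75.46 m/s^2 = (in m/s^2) 166.9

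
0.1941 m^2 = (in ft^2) 2.089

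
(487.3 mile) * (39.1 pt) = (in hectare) 1.082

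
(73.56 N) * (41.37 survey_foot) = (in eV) 5.789e+21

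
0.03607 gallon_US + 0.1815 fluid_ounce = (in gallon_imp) 0.03122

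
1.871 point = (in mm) 0.66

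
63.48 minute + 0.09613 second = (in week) 0.006298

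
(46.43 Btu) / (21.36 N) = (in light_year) 2.424e-13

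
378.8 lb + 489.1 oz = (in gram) 1.857e+05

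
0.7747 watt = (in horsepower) 0.001039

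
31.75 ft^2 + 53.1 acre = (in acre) 53.1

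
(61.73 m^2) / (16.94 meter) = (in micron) 3.644e+06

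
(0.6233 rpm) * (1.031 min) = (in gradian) 257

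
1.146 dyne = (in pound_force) 2.576e-06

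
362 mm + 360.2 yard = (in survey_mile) 0.2049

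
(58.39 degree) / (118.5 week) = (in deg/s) 8.147e-07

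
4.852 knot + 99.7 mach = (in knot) 6.599e+04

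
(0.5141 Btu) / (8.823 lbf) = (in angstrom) 1.382e+11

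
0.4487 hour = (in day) 0.0187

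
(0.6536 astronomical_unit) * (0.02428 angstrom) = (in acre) 5.866e-05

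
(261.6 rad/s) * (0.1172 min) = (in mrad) 1.84e+06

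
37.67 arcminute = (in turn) 0.001744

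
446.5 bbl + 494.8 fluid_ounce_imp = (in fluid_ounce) 2.401e+06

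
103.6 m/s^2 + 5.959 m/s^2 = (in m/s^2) 109.6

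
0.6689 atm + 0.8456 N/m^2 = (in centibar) 67.78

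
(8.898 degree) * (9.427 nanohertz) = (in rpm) 1.398e-08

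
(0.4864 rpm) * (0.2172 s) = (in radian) 0.01106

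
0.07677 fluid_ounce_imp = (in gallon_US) 0.0005762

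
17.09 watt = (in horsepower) 0.02292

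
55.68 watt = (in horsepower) 0.07467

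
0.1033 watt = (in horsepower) 0.0001385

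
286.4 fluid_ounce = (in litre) 8.47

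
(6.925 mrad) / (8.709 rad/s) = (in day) 9.203e-09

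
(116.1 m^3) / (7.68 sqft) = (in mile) 0.1011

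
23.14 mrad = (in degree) 1.326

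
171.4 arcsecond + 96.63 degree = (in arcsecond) 3.48e+05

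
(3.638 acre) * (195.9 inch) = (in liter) 7.326e+07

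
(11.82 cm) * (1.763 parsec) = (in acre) 1.589e+12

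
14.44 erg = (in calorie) 3.451e-07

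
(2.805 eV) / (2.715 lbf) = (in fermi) 3.721e-05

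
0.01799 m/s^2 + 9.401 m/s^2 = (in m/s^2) 9.419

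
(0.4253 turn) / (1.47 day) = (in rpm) 0.0002009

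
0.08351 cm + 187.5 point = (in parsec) 2.171e-18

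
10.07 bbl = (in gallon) 422.9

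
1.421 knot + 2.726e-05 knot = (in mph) 1.635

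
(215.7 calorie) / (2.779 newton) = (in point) 9.206e+05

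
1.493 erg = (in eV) 9.319e+11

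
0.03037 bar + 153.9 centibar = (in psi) 22.76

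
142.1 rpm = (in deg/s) 852.6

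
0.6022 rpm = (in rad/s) 0.06306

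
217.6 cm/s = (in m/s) 2.176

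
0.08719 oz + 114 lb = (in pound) 114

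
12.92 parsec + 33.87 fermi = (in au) 2.665e+06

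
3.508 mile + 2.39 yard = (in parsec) 1.83e-13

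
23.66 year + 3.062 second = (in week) 1234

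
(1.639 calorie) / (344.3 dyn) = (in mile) 1.238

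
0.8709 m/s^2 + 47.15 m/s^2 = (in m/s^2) 48.02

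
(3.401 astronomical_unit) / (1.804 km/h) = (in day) 1.175e+07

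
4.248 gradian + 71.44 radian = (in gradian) 4552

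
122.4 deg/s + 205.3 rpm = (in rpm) 225.7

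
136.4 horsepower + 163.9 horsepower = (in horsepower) 300.3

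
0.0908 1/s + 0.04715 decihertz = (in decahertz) 0.009552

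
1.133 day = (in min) 1632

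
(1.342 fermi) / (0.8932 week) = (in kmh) 8.943e-21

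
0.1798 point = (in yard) 6.937e-05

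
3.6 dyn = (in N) 3.6e-05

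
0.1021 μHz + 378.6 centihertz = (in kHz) 0.003786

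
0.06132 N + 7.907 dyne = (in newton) 0.0614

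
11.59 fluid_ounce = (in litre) 0.3428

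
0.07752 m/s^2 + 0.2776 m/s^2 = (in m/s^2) 0.3551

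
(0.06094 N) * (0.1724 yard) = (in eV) 5.996e+16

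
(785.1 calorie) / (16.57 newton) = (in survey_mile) 0.1232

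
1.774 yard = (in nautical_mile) 0.0008759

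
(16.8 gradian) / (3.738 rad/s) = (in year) 2.239e-09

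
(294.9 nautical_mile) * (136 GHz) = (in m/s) 7.428e+16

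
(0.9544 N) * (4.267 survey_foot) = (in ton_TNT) 2.967e-10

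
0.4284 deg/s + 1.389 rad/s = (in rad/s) 1.396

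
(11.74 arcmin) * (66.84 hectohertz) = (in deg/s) 1308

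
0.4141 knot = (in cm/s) 21.3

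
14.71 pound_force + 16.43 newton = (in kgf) 8.348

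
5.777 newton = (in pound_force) 1.299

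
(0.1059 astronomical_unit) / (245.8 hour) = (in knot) 3.48e+04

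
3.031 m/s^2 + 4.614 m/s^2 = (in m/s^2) 7.645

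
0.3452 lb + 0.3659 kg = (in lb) 1.152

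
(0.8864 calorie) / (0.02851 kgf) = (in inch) 522.2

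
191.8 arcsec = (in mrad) 0.9299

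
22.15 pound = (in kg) 10.05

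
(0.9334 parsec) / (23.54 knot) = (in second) 2.378e+15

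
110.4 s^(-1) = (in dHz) 1104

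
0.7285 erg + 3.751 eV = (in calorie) 1.741e-08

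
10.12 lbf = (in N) 45.02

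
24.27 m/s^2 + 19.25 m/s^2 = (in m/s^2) 43.52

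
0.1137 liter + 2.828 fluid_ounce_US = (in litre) 0.1973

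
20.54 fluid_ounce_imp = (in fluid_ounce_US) 19.73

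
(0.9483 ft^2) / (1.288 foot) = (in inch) 8.835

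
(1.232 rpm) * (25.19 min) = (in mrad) 1.95e+05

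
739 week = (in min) 7.449e+06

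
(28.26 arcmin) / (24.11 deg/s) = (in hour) 5.427e-06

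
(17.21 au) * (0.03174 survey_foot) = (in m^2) 2.491e+10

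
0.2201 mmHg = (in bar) 0.0002934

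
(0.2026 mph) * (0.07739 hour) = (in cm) 2523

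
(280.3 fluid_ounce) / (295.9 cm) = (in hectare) 2.801e-07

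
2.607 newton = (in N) 2.607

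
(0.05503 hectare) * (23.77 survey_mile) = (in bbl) 1.324e+08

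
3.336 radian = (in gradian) 212.4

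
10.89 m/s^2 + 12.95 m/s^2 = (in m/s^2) 23.84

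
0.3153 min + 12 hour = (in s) 4.322e+04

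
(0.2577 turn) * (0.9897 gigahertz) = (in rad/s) 1.602e+09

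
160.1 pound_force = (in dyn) 7.122e+07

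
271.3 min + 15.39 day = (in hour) 373.9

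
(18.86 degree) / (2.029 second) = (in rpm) 1.549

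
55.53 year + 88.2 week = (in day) 2.089e+04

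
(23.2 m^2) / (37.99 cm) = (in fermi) 6.107e+16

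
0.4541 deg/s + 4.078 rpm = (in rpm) 4.154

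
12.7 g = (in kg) 0.0127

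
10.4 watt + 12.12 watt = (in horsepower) 0.0302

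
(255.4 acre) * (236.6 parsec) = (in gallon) 1.993e+27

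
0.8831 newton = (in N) 0.8831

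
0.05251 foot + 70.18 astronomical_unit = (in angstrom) 1.05e+23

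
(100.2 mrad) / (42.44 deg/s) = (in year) 4.29e-09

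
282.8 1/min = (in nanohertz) 4.713e+09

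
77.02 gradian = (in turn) 0.1926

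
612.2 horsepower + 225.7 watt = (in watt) 4.567e+05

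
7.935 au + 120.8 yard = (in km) 1.187e+09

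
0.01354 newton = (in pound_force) 0.003044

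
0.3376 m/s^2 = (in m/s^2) 0.3376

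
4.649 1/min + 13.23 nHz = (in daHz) 0.007748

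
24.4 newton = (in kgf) 2.488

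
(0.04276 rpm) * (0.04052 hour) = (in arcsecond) 1.347e+05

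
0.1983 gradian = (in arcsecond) 642.5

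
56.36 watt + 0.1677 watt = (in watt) 56.53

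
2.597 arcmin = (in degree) 0.04328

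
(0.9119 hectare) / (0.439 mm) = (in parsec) 6.732e-10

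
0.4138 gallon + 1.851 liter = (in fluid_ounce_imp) 120.3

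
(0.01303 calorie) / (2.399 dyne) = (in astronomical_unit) 1.519e-08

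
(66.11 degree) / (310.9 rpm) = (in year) 1.124e-09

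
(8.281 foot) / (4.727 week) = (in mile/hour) 1.975e-06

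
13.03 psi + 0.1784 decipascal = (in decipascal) 8.984e+05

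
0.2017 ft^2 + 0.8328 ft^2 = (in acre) 2.375e-05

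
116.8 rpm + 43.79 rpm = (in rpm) 160.6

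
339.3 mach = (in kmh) 4.159e+05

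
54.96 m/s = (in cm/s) 5496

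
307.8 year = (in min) 1.618e+08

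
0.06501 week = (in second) 3.932e+04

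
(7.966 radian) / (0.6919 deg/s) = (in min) 10.99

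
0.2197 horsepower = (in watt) 163.8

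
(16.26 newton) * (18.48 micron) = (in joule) 0.0003005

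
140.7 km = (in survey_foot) 4.616e+05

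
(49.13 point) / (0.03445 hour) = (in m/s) 0.0001398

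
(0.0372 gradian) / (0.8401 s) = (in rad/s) 0.0006956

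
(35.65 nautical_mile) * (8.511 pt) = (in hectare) 0.01982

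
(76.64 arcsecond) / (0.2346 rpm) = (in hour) 4.201e-06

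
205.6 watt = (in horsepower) 0.2757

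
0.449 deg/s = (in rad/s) 0.007837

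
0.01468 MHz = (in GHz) 1.468e-05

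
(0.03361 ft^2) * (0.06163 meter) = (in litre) 0.1924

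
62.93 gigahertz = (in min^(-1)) 3.776e+12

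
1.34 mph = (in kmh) 2.157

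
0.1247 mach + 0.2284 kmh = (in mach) 0.1249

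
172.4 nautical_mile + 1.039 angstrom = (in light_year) 3.375e-11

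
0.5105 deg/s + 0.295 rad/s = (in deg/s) 17.41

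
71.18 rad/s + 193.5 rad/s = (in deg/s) 1.517e+04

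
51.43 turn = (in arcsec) 6.665e+07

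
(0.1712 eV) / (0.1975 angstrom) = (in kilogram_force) 1.416e-10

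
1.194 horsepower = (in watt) 890.4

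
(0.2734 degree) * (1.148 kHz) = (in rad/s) 5.478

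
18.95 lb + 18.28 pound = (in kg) 16.89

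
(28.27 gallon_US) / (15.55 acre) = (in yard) 1.86e-06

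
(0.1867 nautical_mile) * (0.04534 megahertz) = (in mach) 4.604e+04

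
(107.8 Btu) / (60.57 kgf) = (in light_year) 2.024e-14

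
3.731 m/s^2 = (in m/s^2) 3.731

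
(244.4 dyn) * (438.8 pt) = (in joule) 0.0003783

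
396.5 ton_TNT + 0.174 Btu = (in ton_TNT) 396.5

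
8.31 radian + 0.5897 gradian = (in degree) 476.7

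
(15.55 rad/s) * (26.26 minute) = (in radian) 2.45e+04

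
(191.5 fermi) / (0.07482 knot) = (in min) 8.292e-14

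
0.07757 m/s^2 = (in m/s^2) 0.07757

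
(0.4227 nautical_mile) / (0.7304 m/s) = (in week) 0.001772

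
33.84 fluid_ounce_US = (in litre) 1.001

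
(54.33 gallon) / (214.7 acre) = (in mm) 0.0002367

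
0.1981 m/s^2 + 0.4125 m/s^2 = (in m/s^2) 0.6106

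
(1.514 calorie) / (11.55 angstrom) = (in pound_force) 1.233e+09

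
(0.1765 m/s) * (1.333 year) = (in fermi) 7.42e+21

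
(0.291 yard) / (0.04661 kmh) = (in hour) 0.005709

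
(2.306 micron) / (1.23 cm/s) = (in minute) 3.125e-06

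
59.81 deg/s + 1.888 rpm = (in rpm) 11.86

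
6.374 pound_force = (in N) 28.35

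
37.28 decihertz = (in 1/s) 3.728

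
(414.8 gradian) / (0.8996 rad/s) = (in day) 8.383e-05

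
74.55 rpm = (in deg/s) 447.3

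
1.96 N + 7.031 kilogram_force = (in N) 70.91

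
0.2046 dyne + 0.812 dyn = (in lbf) 2.285e-06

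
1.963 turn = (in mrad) 1.233e+04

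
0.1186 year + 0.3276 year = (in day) 162.9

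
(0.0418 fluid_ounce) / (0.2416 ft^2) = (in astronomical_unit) 3.682e-16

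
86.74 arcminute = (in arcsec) 5204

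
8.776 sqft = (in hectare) 8.153e-05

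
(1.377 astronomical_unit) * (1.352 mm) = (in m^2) 2.785e+08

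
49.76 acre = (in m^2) 2.014e+05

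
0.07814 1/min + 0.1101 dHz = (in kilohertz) 1.231e-05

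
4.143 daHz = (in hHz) 0.4143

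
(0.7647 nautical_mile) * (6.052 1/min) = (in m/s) 142.8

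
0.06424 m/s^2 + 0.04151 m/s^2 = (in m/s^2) 0.1058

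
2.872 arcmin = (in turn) 0.000133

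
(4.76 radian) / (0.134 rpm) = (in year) 1.076e-05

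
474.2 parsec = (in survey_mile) 9.092e+15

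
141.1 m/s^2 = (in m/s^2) 141.1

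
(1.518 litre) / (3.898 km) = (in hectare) 3.894e-11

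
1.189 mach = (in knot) 787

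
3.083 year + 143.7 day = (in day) 1269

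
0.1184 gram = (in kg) 0.0001184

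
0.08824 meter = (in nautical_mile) 4.765e-05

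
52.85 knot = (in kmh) 97.88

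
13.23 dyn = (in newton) 0.0001323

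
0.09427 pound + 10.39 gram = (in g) 53.15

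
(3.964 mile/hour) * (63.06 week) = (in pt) 1.916e+11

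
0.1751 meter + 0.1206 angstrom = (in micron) 1.751e+05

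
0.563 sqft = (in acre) 1.292e-05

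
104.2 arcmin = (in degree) 1.737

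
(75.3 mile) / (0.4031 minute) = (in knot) 9740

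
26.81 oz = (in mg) 7.601e+05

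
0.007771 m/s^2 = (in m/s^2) 0.007771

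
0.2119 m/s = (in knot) 0.4119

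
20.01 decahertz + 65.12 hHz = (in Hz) 6712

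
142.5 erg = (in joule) 1.425e-05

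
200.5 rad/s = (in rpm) 1915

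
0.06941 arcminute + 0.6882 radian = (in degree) 39.43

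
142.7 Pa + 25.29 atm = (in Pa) 2.563e+06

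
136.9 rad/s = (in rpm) 1307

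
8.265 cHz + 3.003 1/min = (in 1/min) 7.962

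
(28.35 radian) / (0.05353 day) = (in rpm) 0.05853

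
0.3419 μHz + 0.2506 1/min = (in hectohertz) 4.177e-05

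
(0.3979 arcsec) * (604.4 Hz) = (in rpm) 0.01113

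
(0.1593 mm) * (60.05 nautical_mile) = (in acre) 0.004378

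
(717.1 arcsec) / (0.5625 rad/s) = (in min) 0.000103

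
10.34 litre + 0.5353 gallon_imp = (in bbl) 0.08034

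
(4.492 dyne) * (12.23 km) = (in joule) 0.5494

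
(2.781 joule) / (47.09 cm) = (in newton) 5.906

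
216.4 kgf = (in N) 2122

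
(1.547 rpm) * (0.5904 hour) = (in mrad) 3.443e+05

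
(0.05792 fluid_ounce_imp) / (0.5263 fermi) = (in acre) 7.727e+05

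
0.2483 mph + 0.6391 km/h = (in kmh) 1.039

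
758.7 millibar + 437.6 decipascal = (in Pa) 7.591e+04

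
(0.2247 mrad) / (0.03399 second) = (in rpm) 0.06313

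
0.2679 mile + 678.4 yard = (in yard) 1150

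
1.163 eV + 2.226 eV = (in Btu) 5.146e-22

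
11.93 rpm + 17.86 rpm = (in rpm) 29.79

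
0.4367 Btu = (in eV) 2.876e+21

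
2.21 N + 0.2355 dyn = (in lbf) 0.4968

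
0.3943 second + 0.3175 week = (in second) 1.92e+05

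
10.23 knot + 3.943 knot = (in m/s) 7.291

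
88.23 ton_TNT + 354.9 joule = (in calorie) 8.823e+10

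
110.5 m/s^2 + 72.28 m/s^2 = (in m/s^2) 182.8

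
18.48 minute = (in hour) 0.308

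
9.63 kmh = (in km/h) 9.63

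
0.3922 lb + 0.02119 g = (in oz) 6.276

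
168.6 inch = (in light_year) 4.527e-16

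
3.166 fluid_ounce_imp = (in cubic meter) 8.996e-05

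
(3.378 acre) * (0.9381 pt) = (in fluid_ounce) 1.53e+05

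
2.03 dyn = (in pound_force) 4.564e-06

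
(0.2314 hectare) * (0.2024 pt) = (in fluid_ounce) 5587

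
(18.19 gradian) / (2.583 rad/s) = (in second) 0.1106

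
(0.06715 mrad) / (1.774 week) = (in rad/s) 6.259e-11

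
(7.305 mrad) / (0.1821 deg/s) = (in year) 7.288e-08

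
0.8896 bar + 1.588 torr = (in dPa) 8.917e+05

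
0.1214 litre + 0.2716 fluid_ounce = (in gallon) 0.03419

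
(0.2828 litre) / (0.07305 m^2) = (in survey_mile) 2.406e-06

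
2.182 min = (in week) 0.0002165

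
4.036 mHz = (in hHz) 4.036e-05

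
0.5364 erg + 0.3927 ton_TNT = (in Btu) 1.557e+06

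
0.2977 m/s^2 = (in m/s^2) 0.2977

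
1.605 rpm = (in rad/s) 0.1681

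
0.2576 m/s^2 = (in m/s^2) 0.2576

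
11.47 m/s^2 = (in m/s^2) 11.47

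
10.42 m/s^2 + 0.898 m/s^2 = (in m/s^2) 11.32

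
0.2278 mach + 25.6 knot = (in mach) 0.2665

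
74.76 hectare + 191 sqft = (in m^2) 7.476e+05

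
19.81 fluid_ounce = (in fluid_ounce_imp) 20.62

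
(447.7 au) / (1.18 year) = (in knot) 3.499e+06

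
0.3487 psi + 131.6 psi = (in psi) 131.9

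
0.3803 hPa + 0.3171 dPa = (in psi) 0.00552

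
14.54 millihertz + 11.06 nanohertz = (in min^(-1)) 0.8724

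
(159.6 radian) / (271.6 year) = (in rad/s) 1.863e-08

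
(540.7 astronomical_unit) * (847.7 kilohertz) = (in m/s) 6.857e+19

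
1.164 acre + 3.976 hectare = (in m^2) 4.447e+04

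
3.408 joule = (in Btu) 0.00323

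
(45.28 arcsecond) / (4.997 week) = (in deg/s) 4.162e-09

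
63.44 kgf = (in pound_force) 139.9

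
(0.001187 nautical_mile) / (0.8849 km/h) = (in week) 1.479e-05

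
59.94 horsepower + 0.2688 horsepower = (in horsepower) 60.21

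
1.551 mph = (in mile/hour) 1.551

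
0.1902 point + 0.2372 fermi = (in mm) 0.0671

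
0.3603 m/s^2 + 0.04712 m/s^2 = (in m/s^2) 0.4074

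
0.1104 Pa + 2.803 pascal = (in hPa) 0.02913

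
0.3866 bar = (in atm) 0.3815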